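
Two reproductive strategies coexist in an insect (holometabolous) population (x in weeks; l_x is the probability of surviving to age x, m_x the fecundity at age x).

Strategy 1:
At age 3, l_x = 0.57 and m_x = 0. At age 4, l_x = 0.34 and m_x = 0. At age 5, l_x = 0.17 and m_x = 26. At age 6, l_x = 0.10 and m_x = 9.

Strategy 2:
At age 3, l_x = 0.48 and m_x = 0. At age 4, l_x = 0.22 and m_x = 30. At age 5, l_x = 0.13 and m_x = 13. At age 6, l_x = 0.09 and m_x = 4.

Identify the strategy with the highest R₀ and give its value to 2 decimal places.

8.65

Strategy 1: R₀ = 0.57×0 + 0.34×0 + 0.17×26 + 0.10×9 = 5.3200
Strategy 2: R₀ = 0.48×0 + 0.22×30 + 0.13×13 + 0.09×4 = 8.6500
Highest R₀: strategy 2 with 8.6500.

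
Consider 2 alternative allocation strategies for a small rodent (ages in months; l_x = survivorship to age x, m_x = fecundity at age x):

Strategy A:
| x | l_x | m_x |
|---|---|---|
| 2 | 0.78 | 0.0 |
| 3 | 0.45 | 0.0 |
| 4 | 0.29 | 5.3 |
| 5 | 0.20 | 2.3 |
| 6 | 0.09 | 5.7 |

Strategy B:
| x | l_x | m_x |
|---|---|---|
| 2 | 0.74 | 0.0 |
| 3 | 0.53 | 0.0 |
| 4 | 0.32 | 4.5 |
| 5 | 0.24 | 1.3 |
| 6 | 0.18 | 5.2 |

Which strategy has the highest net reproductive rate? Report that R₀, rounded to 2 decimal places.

2.69

Strategy A: R₀ = 0.78×0.0 + 0.45×0.0 + 0.29×5.3 + 0.20×2.3 + 0.09×5.7 = 2.5100
Strategy B: R₀ = 0.74×0.0 + 0.53×0.0 + 0.32×4.5 + 0.24×1.3 + 0.18×5.2 = 2.6880
Highest R₀: strategy B with 2.6880.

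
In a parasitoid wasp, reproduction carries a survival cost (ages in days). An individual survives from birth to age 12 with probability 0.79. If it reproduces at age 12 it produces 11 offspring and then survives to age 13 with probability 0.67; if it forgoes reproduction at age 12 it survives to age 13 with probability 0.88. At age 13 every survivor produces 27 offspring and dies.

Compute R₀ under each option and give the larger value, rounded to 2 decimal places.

22.98

breed at age 12: R₀ = 0.79 × (11 + 0.67 × 27) = 0.79 × 29.0900 = 22.9811
delay to age 13: R₀ = 0.79 × (0.88 × 27) = 0.79 × 23.7600 = 18.7704
Higher: breed at age 12 (22.9811).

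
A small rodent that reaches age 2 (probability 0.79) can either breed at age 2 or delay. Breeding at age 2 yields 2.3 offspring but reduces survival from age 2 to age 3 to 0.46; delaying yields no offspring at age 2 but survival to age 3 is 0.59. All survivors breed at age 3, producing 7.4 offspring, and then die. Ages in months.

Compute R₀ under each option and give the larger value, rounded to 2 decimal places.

4.51

breed at age 2: R₀ = 0.79 × (2.3 + 0.46 × 7.4) = 0.79 × 5.7040 = 4.5062
delay to age 3: R₀ = 0.79 × (0.59 × 7.4) = 0.79 × 4.3660 = 3.4491
Higher: breed at age 2 (4.5062).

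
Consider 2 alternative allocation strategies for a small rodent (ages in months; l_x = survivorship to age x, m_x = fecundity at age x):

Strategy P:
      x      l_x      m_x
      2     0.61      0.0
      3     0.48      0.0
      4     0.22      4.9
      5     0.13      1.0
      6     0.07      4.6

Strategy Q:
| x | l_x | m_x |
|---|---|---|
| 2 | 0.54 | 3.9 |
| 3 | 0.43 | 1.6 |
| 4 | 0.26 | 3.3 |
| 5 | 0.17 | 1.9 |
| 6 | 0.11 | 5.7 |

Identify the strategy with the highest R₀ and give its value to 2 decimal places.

4.60

Strategy P: R₀ = 0.61×0.0 + 0.48×0.0 + 0.22×4.9 + 0.13×1.0 + 0.07×4.6 = 1.5300
Strategy Q: R₀ = 0.54×3.9 + 0.43×1.6 + 0.26×3.3 + 0.17×1.9 + 0.11×5.7 = 4.6020
Highest R₀: strategy Q with 4.6020.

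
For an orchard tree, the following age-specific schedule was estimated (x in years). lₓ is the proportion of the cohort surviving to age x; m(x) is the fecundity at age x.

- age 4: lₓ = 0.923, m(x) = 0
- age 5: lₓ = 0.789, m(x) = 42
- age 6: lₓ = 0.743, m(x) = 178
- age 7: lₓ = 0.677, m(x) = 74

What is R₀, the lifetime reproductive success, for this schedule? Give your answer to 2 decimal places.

215.49

R₀ = Σ lₓ m(x):
  age 4: 0.923 × 0 = 0.0000
  age 5: 0.789 × 42 = 33.1380
  age 6: 0.743 × 178 = 132.2540
  age 7: 0.677 × 74 = 50.0980
R₀ = 0.0000 + 33.1380 + 132.2540 + 50.0980 = 215.4900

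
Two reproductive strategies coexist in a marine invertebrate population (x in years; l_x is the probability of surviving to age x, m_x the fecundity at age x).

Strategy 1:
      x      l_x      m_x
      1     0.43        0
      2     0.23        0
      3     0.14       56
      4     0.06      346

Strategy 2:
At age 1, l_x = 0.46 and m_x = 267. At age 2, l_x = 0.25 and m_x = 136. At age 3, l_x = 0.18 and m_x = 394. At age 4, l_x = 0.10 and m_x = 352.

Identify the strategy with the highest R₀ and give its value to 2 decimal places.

262.94

Strategy 1: R₀ = 0.43×0 + 0.23×0 + 0.14×56 + 0.06×346 = 28.6000
Strategy 2: R₀ = 0.46×267 + 0.25×136 + 0.18×394 + 0.10×352 = 262.9400
Highest R₀: strategy 2 with 262.9400.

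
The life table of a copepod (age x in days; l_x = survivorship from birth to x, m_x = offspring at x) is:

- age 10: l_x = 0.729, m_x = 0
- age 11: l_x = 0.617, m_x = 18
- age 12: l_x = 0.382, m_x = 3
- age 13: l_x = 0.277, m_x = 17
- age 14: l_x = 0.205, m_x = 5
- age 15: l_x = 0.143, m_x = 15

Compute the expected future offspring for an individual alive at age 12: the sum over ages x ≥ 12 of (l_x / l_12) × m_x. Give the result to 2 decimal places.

23.63

l_12 = 0.382. Conditional survival from age 12 to x is l_x / l_12.
  x=12: (0.382/0.382) × 3 = 3.0000
  x=13: (0.277/0.382) × 17 = 12.3272
  x=14: (0.205/0.382) × 5 = 2.6832
  x=15: (0.143/0.382) × 15 = 5.6152
Sum = 3.0000 + 12.3272 + 2.6832 + 5.6152 = 23.6257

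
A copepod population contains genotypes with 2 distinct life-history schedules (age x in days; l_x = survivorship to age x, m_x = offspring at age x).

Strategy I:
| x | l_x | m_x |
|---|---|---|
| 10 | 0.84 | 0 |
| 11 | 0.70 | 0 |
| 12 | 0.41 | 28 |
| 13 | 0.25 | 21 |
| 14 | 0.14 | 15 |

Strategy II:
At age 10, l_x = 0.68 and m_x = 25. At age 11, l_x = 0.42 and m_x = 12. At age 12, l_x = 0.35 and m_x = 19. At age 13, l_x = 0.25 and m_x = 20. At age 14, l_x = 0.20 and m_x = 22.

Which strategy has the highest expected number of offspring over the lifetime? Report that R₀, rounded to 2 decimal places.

Strategy I: R₀ = 0.84×0 + 0.70×0 + 0.41×28 + 0.25×21 + 0.14×15 = 18.8300
Strategy II: R₀ = 0.68×25 + 0.42×12 + 0.35×19 + 0.25×20 + 0.20×22 = 38.0900
Highest R₀: strategy II with 38.0900.

38.09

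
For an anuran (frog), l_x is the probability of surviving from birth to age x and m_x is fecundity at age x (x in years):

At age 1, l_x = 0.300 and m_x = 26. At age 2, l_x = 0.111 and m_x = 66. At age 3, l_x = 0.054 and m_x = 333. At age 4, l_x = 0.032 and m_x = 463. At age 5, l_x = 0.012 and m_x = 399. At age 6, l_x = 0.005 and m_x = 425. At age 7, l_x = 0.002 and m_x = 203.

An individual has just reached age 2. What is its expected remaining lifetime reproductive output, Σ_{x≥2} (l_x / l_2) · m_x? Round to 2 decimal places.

l_2 = 0.111. Conditional survival from age 2 to x is l_x / l_2.
  x=2: (0.111/0.111) × 66 = 66.0000
  x=3: (0.054/0.111) × 333 = 162.0000
  x=4: (0.032/0.111) × 463 = 133.4775
  x=5: (0.012/0.111) × 399 = 43.1351
  x=6: (0.005/0.111) × 425 = 19.1441
  x=7: (0.002/0.111) × 203 = 3.6577
Sum = 66.0000 + 162.0000 + 133.4775 + 43.1351 + 19.1441 + 3.6577 = 427.4144

427.41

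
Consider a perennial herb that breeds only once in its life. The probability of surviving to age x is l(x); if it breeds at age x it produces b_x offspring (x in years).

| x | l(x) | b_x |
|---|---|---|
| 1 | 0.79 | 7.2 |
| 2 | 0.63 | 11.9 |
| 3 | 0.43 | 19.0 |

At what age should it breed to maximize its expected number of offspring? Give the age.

3

Expected offspring if breeding at age x = l(x) × b_x:
  age 1: 0.79 × 7.2 = 5.688
  age 2: 0.63 × 11.9 = 7.497
  age 3: 0.43 × 19.0 = 8.170
Maximum at age 3 (8.170).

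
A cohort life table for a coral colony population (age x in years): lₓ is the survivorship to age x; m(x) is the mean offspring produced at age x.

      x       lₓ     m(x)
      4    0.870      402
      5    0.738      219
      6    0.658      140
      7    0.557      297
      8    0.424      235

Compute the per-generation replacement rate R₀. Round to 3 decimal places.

R₀ = Σ lₓ m(x):
  age 4: 0.870 × 402 = 349.7400
  age 5: 0.738 × 219 = 161.6220
  age 6: 0.658 × 140 = 92.1200
  age 7: 0.557 × 297 = 165.4290
  age 8: 0.424 × 235 = 99.6400
R₀ = 349.7400 + 161.6220 + 92.1200 + 165.4290 + 99.6400 = 868.5510

868.551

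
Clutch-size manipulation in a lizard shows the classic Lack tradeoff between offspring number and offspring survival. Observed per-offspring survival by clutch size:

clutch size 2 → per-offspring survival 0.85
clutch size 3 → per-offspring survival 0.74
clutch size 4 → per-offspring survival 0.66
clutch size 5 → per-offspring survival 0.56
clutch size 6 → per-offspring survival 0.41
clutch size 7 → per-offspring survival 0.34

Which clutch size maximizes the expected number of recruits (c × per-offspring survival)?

Expected recruits = c × s(c):
  c=2: 2 × 0.85 = 1.700
  c=3: 3 × 0.74 = 2.220
  c=4: 4 × 0.66 = 2.640
  c=5: 5 × 0.56 = 2.800
  c=6: 6 × 0.41 = 2.460
  c=7: 7 × 0.34 = 2.380
Maximum at c = 5 (2.800 recruits).

5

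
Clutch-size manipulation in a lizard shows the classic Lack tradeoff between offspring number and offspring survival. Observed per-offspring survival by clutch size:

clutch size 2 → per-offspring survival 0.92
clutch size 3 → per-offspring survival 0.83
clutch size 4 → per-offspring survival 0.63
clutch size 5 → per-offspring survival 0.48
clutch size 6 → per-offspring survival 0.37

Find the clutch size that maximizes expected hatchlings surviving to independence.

Expected hatchlings surviving to independence = c × s(c):
  c=2: 2 × 0.92 = 1.840
  c=3: 3 × 0.83 = 2.490
  c=4: 4 × 0.63 = 2.520
  c=5: 5 × 0.48 = 2.400
  c=6: 6 × 0.37 = 2.220
Maximum at c = 4 (2.520 hatchlings surviving to independence).

4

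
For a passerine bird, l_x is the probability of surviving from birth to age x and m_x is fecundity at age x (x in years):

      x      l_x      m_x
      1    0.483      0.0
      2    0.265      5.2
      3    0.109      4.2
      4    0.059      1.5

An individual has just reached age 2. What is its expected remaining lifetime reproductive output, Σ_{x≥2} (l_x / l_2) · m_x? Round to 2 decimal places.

l_2 = 0.265. Conditional survival from age 2 to x is l_x / l_2.
  x=2: (0.265/0.265) × 5.2 = 5.2000
  x=3: (0.109/0.265) × 4.2 = 1.7275
  x=4: (0.059/0.265) × 1.5 = 0.3340
Sum = 5.2000 + 1.7275 + 0.3340 = 7.2615

7.26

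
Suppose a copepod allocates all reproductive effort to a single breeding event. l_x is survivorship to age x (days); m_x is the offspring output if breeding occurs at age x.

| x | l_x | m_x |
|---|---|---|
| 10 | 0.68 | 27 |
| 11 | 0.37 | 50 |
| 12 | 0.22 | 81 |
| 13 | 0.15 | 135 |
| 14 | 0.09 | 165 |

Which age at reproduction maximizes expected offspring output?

13

Expected offspring if breeding at age x = l_x × m_x:
  age 10: 0.68 × 27 = 18.360
  age 11: 0.37 × 50 = 18.500
  age 12: 0.22 × 81 = 17.820
  age 13: 0.15 × 135 = 20.250
  age 14: 0.09 × 165 = 14.850
Maximum at age 13 (20.250).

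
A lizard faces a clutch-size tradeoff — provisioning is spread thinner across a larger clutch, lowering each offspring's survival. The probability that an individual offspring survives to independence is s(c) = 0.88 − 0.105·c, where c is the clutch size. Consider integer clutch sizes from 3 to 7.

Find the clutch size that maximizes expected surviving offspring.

4

Expected surviving offspring = c × s(c):
  c=3: 3 × 0.565 = 1.695
  c=4: 4 × 0.460 = 1.840
  c=5: 5 × 0.355 = 1.775
  c=6: 6 × 0.250 = 1.500
  c=7: 7 × 0.145 = 1.015
Maximum at c = 4 (1.840 surviving offspring).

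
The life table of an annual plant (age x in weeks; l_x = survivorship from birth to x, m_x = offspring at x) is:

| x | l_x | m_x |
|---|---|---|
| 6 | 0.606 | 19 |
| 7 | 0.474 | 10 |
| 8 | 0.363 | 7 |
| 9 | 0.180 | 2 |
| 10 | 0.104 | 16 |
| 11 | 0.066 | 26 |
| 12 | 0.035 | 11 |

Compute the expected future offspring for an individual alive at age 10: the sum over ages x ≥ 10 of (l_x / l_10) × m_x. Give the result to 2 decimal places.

36.20

l_10 = 0.104. Conditional survival from age 10 to x is l_x / l_10.
  x=10: (0.104/0.104) × 16 = 16.0000
  x=11: (0.066/0.104) × 26 = 16.5000
  x=12: (0.035/0.104) × 11 = 3.7019
Sum = 16.0000 + 16.5000 + 3.7019 = 36.2019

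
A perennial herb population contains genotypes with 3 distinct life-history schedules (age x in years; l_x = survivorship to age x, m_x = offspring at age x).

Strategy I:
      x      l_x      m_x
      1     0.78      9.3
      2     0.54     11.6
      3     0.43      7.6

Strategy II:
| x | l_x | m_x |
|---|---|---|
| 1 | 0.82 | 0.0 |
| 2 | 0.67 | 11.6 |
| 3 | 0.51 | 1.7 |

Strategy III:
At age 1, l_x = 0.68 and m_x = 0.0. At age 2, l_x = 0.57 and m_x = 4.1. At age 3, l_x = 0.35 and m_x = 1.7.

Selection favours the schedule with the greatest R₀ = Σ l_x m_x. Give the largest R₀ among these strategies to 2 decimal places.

Strategy I: R₀ = 0.78×9.3 + 0.54×11.6 + 0.43×7.6 = 16.7860
Strategy II: R₀ = 0.82×0.0 + 0.67×11.6 + 0.51×1.7 = 8.6390
Strategy III: R₀ = 0.68×0.0 + 0.57×4.1 + 0.35×1.7 = 2.9320
Highest R₀: strategy I with 16.7860.

16.79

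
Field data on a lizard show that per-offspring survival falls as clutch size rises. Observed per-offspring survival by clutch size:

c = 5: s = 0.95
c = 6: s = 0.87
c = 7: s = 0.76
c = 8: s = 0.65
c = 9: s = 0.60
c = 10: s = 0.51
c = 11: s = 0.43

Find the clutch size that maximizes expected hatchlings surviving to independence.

Expected hatchlings surviving to independence = c × s(c):
  c=5: 5 × 0.95 = 4.750
  c=6: 6 × 0.87 = 5.220
  c=7: 7 × 0.76 = 5.320
  c=8: 8 × 0.65 = 5.200
  c=9: 9 × 0.60 = 5.400
  c=10: 10 × 0.51 = 5.100
  c=11: 11 × 0.43 = 4.730
Maximum at c = 9 (5.400 hatchlings surviving to independence).

9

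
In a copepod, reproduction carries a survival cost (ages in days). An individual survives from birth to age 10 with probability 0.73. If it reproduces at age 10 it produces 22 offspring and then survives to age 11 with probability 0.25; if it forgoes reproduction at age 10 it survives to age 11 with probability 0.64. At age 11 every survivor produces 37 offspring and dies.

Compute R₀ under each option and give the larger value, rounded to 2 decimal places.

breed at age 10: R₀ = 0.73 × (22 + 0.25 × 37) = 0.73 × 31.2500 = 22.8125
delay to age 11: R₀ = 0.73 × (0.64 × 37) = 0.73 × 23.6800 = 17.2864
Higher: breed at age 10 (22.8125).

22.81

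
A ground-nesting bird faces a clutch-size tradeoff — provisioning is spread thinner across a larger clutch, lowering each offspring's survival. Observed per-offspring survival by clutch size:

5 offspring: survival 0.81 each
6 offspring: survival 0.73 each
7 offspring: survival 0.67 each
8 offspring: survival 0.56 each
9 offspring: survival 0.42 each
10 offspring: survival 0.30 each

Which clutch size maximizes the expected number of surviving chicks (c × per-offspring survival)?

7

Expected surviving chicks = c × s(c):
  c=5: 5 × 0.81 = 4.050
  c=6: 6 × 0.73 = 4.380
  c=7: 7 × 0.67 = 4.690
  c=8: 8 × 0.56 = 4.480
  c=9: 9 × 0.42 = 3.780
  c=10: 10 × 0.30 = 3.000
Maximum at c = 7 (4.690 surviving chicks).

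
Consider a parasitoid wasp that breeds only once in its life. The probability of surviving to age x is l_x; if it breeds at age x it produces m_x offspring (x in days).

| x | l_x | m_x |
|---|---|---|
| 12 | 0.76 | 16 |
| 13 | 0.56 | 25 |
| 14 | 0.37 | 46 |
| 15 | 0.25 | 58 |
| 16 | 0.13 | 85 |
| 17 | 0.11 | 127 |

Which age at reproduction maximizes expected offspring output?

14

Expected offspring if breeding at age x = l_x × m_x:
  age 12: 0.76 × 16 = 12.160
  age 13: 0.56 × 25 = 14.000
  age 14: 0.37 × 46 = 17.020
  age 15: 0.25 × 58 = 14.500
  age 16: 0.13 × 85 = 11.050
  age 17: 0.11 × 127 = 13.970
Maximum at age 14 (17.020).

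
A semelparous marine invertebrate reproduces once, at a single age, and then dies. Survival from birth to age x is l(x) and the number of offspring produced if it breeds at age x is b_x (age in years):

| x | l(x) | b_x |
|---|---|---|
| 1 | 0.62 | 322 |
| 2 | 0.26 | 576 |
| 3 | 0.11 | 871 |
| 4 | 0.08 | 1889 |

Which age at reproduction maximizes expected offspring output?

Expected offspring if breeding at age x = l(x) × b_x:
  age 1: 0.62 × 322 = 199.640
  age 2: 0.26 × 576 = 149.760
  age 3: 0.11 × 871 = 95.810
  age 4: 0.08 × 1889 = 151.120
Maximum at age 1 (199.640).

1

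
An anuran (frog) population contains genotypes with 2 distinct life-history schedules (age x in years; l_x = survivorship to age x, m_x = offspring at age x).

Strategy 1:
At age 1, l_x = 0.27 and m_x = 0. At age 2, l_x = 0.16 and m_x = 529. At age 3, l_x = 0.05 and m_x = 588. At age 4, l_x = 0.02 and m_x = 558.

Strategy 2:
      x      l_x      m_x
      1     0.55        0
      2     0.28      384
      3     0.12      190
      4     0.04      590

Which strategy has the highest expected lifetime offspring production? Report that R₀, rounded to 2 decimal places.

153.92

Strategy 1: R₀ = 0.27×0 + 0.16×529 + 0.05×588 + 0.02×558 = 125.2000
Strategy 2: R₀ = 0.55×0 + 0.28×384 + 0.12×190 + 0.04×590 = 153.9200
Highest R₀: strategy 2 with 153.9200.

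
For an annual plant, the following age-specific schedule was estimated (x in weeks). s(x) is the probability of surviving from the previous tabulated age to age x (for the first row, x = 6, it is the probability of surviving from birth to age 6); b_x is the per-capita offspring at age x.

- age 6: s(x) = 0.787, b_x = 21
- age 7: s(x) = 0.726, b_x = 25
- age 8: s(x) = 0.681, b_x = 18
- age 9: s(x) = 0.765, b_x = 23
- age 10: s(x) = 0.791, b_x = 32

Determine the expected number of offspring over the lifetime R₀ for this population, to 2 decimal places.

Survivorship from birth: l_x = s_6·s_7·…·s_x.
  l_6 = 0.78700
  l_7 = 0.57136
  l_8 = 0.38910
  l_9 = 0.29766
  l_10 = 0.23545
R₀ = Σ l_x b_x:
  age 6: 0.78700 × 21 = 16.5270
  age 7: 0.57136 × 25 = 14.2840
  age 8: 0.38910 × 18 = 7.0038
  age 9: 0.29766 × 23 = 6.8462
  age 10: 0.23545 × 32 = 7.5344
R₀ = 16.5270 + 14.2840 + 7.0038 + 6.8462 + 7.5344 = 52.1954

52.20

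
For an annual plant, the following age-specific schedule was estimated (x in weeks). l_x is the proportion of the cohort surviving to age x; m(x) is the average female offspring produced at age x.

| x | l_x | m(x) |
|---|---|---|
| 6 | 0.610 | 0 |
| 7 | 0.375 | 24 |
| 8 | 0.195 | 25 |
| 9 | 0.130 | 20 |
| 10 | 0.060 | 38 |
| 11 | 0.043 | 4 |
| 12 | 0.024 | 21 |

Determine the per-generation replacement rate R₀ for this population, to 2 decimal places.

R₀ = Σ l_x m(x):
  age 6: 0.610 × 0 = 0.0000
  age 7: 0.375 × 24 = 9.0000
  age 8: 0.195 × 25 = 4.8750
  age 9: 0.130 × 20 = 2.6000
  age 10: 0.060 × 38 = 2.2800
  age 11: 0.043 × 4 = 0.1720
  age 12: 0.024 × 21 = 0.5040
R₀ = 0.0000 + 9.0000 + 4.8750 + 2.6000 + 2.2800 + 0.1720 + 0.5040 = 19.4310

19.43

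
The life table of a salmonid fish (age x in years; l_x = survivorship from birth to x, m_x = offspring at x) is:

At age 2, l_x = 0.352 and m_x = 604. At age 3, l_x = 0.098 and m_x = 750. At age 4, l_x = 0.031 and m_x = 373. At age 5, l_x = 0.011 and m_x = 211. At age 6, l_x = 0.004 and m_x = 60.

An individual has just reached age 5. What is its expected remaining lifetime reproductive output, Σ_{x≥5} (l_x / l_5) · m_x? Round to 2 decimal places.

l_5 = 0.011. Conditional survival from age 5 to x is l_x / l_5.
  x=5: (0.011/0.011) × 211 = 211.0000
  x=6: (0.004/0.011) × 60 = 21.8182
Sum = 211.0000 + 21.8182 = 232.8182

232.82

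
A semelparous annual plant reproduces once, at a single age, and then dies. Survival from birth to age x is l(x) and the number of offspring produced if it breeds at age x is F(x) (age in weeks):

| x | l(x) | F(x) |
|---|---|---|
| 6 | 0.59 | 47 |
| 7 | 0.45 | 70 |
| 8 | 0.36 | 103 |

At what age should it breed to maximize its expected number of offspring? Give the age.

8

Expected offspring if breeding at age x = l(x) × F(x):
  age 6: 0.59 × 47 = 27.730
  age 7: 0.45 × 70 = 31.500
  age 8: 0.36 × 103 = 37.080
Maximum at age 8 (37.080).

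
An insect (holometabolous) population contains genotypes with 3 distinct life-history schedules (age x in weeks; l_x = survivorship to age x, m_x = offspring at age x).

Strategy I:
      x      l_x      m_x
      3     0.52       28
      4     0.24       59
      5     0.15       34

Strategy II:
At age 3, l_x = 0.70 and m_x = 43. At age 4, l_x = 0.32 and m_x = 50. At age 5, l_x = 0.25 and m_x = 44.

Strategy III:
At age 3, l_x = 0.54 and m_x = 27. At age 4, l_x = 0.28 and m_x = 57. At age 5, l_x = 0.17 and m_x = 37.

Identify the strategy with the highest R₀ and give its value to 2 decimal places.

Strategy I: R₀ = 0.52×28 + 0.24×59 + 0.15×34 = 33.8200
Strategy II: R₀ = 0.70×43 + 0.32×50 + 0.25×44 = 57.1000
Strategy III: R₀ = 0.54×27 + 0.28×57 + 0.17×37 = 36.8300
Highest R₀: strategy II with 57.1000.

57.10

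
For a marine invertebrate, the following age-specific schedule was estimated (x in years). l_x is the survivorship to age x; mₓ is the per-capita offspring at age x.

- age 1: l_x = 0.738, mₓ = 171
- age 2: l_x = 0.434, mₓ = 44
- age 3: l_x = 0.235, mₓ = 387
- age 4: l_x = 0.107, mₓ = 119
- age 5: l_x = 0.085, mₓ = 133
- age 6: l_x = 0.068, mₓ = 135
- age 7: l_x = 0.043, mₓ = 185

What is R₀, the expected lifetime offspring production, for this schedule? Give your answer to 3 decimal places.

277.412

R₀ = Σ l_x mₓ:
  age 1: 0.738 × 171 = 126.1980
  age 2: 0.434 × 44 = 19.0960
  age 3: 0.235 × 387 = 90.9450
  age 4: 0.107 × 119 = 12.7330
  age 5: 0.085 × 133 = 11.3050
  age 6: 0.068 × 135 = 9.1800
  age 7: 0.043 × 185 = 7.9550
R₀ = 126.1980 + 19.0960 + 90.9450 + 12.7330 + 11.3050 + 9.1800 + 7.9550 = 277.4120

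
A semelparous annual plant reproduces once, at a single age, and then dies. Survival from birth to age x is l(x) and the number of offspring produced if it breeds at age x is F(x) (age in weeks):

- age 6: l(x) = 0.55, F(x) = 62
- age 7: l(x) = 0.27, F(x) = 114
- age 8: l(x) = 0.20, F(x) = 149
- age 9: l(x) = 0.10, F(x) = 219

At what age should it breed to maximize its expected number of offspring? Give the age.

Expected offspring if breeding at age x = l(x) × F(x):
  age 6: 0.55 × 62 = 34.100
  age 7: 0.27 × 114 = 30.780
  age 8: 0.20 × 149 = 29.800
  age 9: 0.10 × 219 = 21.900
Maximum at age 6 (34.100).

6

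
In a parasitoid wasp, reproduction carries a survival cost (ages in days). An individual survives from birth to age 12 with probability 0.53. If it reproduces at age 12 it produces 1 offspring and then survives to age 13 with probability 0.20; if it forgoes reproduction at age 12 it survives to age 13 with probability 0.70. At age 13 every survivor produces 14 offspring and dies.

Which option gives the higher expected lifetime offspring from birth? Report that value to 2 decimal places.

breed at age 12: R₀ = 0.53 × (1 + 0.20 × 14) = 0.53 × 3.8000 = 2.0140
delay to age 13: R₀ = 0.53 × (0.70 × 14) = 0.53 × 9.8000 = 5.1940
Higher: delay to age 13 (5.1940).

5.19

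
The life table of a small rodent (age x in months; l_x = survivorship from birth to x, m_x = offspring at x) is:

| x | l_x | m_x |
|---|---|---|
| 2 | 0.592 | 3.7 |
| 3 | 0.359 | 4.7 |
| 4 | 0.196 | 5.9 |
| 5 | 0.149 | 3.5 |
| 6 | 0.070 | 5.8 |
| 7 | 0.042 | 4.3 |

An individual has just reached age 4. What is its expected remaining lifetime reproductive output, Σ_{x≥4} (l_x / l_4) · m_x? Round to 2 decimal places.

11.55

l_4 = 0.196. Conditional survival from age 4 to x is l_x / l_4.
  x=4: (0.196/0.196) × 5.9 = 5.9000
  x=5: (0.149/0.196) × 3.5 = 2.6607
  x=6: (0.070/0.196) × 5.8 = 2.0714
  x=7: (0.042/0.196) × 4.3 = 0.9214
Sum = 5.9000 + 2.6607 + 2.0714 + 0.9214 = 11.5536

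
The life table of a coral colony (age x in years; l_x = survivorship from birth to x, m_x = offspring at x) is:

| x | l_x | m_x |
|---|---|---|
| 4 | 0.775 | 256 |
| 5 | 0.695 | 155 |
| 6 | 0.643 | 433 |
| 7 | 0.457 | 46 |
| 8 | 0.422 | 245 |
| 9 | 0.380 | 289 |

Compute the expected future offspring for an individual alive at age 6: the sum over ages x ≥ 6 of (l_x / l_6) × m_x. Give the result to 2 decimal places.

797.28

l_6 = 0.643. Conditional survival from age 6 to x is l_x / l_6.
  x=6: (0.643/0.643) × 433 = 433.0000
  x=7: (0.457/0.643) × 46 = 32.6936
  x=8: (0.422/0.643) × 245 = 160.7932
  x=9: (0.380/0.643) × 289 = 170.7932
Sum = 433.0000 + 32.6936 + 160.7932 + 170.7932 = 797.2799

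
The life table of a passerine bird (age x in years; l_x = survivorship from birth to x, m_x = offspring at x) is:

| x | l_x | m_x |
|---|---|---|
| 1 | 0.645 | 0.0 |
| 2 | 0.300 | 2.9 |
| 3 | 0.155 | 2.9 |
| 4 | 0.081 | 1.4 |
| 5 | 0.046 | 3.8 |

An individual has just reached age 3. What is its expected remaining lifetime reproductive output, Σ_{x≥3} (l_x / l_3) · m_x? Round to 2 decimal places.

4.76

l_3 = 0.155. Conditional survival from age 3 to x is l_x / l_3.
  x=3: (0.155/0.155) × 2.9 = 2.9000
  x=4: (0.081/0.155) × 1.4 = 0.7316
  x=5: (0.046/0.155) × 3.8 = 1.1277
Sum = 2.9000 + 0.7316 + 1.1277 = 4.7594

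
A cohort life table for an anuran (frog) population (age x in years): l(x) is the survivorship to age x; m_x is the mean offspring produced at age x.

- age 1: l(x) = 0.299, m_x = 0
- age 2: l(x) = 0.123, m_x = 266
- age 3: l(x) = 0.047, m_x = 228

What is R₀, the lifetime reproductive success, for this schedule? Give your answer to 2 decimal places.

43.43

R₀ = Σ l(x) m_x:
  age 1: 0.299 × 0 = 0.0000
  age 2: 0.123 × 266 = 32.7180
  age 3: 0.047 × 228 = 10.7160
R₀ = 0.0000 + 32.7180 + 10.7160 = 43.4340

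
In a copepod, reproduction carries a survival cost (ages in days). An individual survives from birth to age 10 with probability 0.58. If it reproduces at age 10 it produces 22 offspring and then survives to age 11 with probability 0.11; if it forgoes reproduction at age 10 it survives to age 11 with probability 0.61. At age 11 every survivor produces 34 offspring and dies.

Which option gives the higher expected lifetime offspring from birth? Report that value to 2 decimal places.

breed at age 10: R₀ = 0.58 × (22 + 0.11 × 34) = 0.58 × 25.7400 = 14.9292
delay to age 11: R₀ = 0.58 × (0.61 × 34) = 0.58 × 20.7400 = 12.0292
Higher: breed at age 10 (14.9292).

14.93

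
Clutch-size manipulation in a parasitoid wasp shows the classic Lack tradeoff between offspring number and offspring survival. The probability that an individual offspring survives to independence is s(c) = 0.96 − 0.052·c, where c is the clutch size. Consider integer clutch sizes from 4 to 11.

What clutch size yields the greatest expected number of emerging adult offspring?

Expected emerging adult offspring = c × s(c):
  c=4: 4 × 0.752 = 3.008
  c=5: 5 × 0.700 = 3.500
  c=6: 6 × 0.648 = 3.888
  c=7: 7 × 0.596 = 4.172
  c=8: 8 × 0.544 = 4.352
  c=9: 9 × 0.492 = 4.428
  c=10: 10 × 0.440 = 4.400
  c=11: 11 × 0.388 = 4.268
Maximum at c = 9 (4.428 emerging adult offspring).

9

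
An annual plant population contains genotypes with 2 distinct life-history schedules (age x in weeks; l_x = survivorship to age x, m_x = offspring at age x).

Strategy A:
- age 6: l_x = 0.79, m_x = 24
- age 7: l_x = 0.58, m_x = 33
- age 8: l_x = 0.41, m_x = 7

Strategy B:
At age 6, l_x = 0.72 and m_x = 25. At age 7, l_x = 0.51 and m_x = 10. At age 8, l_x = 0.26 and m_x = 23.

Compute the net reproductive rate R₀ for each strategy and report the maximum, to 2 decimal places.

Strategy A: R₀ = 0.79×24 + 0.58×33 + 0.41×7 = 40.9700
Strategy B: R₀ = 0.72×25 + 0.51×10 + 0.26×23 = 29.0800
Highest R₀: strategy A with 40.9700.

40.97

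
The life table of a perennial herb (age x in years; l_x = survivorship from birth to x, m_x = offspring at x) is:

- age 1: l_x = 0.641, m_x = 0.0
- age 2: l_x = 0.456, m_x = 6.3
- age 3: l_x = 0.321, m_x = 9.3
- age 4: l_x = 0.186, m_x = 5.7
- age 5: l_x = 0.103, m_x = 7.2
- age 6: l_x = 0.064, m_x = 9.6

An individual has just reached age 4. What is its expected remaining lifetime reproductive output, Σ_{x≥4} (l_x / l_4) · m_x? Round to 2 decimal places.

12.99

l_4 = 0.186. Conditional survival from age 4 to x is l_x / l_4.
  x=4: (0.186/0.186) × 5.7 = 5.7000
  x=5: (0.103/0.186) × 7.2 = 3.9871
  x=6: (0.064/0.186) × 9.6 = 3.3032
Sum = 5.7000 + 3.9871 + 3.3032 = 12.9903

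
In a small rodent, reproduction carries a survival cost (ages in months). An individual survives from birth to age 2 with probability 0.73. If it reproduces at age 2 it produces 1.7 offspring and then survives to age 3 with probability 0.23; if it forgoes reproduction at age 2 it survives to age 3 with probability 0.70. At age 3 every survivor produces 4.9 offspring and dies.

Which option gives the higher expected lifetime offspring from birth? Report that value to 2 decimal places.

breed at age 2: R₀ = 0.73 × (1.7 + 0.23 × 4.9) = 0.73 × 2.8270 = 2.0637
delay to age 3: R₀ = 0.73 × (0.70 × 4.9) = 0.73 × 3.4300 = 2.5039
Higher: delay to age 3 (2.5039).

2.50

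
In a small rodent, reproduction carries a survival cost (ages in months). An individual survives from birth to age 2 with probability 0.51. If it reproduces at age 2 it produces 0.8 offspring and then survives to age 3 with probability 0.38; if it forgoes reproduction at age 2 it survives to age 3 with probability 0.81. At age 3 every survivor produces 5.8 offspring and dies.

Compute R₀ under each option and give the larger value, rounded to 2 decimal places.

breed at age 2: R₀ = 0.51 × (0.8 + 0.38 × 5.8) = 0.51 × 3.0040 = 1.5320
delay to age 3: R₀ = 0.51 × (0.81 × 5.8) = 0.51 × 4.6980 = 2.3960
Higher: delay to age 3 (2.3960).

2.40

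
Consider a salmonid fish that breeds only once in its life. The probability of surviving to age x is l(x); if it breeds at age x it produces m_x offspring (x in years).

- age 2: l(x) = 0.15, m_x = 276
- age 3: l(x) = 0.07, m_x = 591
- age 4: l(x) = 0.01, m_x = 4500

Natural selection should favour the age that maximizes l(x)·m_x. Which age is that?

4

Expected offspring if breeding at age x = l(x) × m_x:
  age 2: 0.15 × 276 = 41.400
  age 3: 0.07 × 591 = 41.370
  age 4: 0.01 × 4500 = 45.000
Maximum at age 4 (45.000).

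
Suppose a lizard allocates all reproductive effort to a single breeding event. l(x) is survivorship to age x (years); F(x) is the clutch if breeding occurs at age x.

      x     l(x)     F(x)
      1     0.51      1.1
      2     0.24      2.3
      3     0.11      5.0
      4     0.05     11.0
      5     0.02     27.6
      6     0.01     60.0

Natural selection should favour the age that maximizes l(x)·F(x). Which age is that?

Expected offspring if breeding at age x = l(x) × F(x):
  age 1: 0.51 × 1.1 = 0.561
  age 2: 0.24 × 2.3 = 0.552
  age 3: 0.11 × 5.0 = 0.550
  age 4: 0.05 × 11.0 = 0.550
  age 5: 0.02 × 27.6 = 0.552
  age 6: 0.01 × 60.0 = 0.600
Maximum at age 6 (0.600).

6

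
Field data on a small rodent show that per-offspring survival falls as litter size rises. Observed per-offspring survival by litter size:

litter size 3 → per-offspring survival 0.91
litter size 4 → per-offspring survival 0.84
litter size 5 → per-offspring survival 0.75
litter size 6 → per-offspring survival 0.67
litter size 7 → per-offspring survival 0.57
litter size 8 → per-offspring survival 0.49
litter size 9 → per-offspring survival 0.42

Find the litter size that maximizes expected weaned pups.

Expected weaned pups = c × s(c):
  c=3: 3 × 0.91 = 2.730
  c=4: 4 × 0.84 = 3.360
  c=5: 5 × 0.75 = 3.750
  c=6: 6 × 0.67 = 4.020
  c=7: 7 × 0.57 = 3.990
  c=8: 8 × 0.49 = 3.920
  c=9: 9 × 0.42 = 3.780
Maximum at c = 6 (4.020 weaned pups).

6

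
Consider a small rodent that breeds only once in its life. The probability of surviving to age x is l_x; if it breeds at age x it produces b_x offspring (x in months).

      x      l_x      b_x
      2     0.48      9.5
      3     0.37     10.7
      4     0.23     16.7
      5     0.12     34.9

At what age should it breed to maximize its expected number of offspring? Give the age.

Expected offspring if breeding at age x = l_x × b_x:
  age 2: 0.48 × 9.5 = 4.560
  age 3: 0.37 × 10.7 = 3.959
  age 4: 0.23 × 16.7 = 3.841
  age 5: 0.12 × 34.9 = 4.188
Maximum at age 2 (4.560).

2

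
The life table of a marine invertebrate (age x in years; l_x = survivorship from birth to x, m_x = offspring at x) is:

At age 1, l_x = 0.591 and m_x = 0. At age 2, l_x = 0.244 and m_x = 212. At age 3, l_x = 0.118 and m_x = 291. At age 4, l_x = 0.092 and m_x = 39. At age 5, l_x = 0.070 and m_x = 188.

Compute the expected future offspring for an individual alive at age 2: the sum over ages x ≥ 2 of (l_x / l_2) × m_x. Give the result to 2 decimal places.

l_2 = 0.244. Conditional survival from age 2 to x is l_x / l_2.
  x=2: (0.244/0.244) × 212 = 212.0000
  x=3: (0.118/0.244) × 291 = 140.7295
  x=4: (0.092/0.244) × 39 = 14.7049
  x=5: (0.070/0.244) × 188 = 53.9344
Sum = 212.0000 + 140.7295 + 14.7049 + 53.9344 = 421.3689

421.37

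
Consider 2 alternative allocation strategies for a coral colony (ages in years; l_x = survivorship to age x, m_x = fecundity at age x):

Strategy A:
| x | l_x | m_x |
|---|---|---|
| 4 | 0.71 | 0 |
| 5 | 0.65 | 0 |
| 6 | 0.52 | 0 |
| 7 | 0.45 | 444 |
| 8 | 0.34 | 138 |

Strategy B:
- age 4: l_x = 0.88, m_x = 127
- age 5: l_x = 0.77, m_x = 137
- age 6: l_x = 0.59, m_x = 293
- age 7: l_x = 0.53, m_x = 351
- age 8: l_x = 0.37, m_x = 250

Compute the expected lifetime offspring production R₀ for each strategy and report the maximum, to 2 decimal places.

668.65

Strategy A: R₀ = 0.71×0 + 0.65×0 + 0.52×0 + 0.45×444 + 0.34×138 = 246.7200
Strategy B: R₀ = 0.88×127 + 0.77×137 + 0.59×293 + 0.53×351 + 0.37×250 = 668.6500
Highest R₀: strategy B with 668.6500.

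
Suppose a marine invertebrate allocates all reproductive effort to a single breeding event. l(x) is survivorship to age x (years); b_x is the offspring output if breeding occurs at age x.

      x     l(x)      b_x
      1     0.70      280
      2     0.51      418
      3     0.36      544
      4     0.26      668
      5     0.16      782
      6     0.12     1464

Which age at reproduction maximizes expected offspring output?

Expected offspring if breeding at age x = l(x) × b_x:
  age 1: 0.70 × 280 = 196.000
  age 2: 0.51 × 418 = 213.180
  age 3: 0.36 × 544 = 195.840
  age 4: 0.26 × 668 = 173.680
  age 5: 0.16 × 782 = 125.120
  age 6: 0.12 × 1464 = 175.680
Maximum at age 2 (213.180).

2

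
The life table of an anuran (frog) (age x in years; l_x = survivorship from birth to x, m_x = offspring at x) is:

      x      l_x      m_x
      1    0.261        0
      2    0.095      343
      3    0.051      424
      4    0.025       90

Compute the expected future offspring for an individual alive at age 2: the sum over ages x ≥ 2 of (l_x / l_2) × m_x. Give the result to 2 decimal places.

l_2 = 0.095. Conditional survival from age 2 to x is l_x / l_2.
  x=2: (0.095/0.095) × 343 = 343.0000
  x=3: (0.051/0.095) × 424 = 227.6211
  x=4: (0.025/0.095) × 90 = 23.6842
Sum = 343.0000 + 227.6211 + 23.6842 = 594.3053

594.31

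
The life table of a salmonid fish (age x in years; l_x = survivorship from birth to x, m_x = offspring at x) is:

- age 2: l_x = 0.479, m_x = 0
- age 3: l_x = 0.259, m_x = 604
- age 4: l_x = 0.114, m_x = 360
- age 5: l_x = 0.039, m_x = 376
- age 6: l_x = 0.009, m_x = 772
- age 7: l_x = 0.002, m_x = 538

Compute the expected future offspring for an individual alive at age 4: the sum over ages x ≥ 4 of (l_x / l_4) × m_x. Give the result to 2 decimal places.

l_4 = 0.114. Conditional survival from age 4 to x is l_x / l_4.
  x=4: (0.114/0.114) × 360 = 360.0000
  x=5: (0.039/0.114) × 376 = 128.6316
  x=6: (0.009/0.114) × 772 = 60.9474
  x=7: (0.002/0.114) × 538 = 9.4386
Sum = 360.0000 + 128.6316 + 60.9474 + 9.4386 = 559.0175

559.02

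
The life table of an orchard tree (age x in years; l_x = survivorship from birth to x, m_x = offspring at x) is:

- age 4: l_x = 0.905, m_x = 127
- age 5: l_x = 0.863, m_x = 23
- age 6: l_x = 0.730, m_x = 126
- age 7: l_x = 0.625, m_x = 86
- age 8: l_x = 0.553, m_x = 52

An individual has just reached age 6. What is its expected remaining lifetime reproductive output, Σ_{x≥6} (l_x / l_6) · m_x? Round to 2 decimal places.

l_6 = 0.730. Conditional survival from age 6 to x is l_x / l_6.
  x=6: (0.730/0.730) × 126 = 126.0000
  x=7: (0.625/0.730) × 86 = 73.6301
  x=8: (0.553/0.730) × 52 = 39.3918
Sum = 126.0000 + 73.6301 + 39.3918 = 239.0219

239.02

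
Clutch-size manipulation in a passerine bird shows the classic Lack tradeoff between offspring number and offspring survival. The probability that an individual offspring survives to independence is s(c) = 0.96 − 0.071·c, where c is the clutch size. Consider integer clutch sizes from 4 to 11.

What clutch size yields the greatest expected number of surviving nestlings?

Expected surviving nestlings = c × s(c):
  c=4: 4 × 0.676 = 2.704
  c=5: 5 × 0.605 = 3.025
  c=6: 6 × 0.534 = 3.204
  c=7: 7 × 0.463 = 3.241
  c=8: 8 × 0.392 = 3.136
  c=9: 9 × 0.321 = 2.889
  c=10: 10 × 0.250 = 2.500
  c=11: 11 × 0.179 = 1.969
Maximum at c = 7 (3.241 surviving nestlings).

7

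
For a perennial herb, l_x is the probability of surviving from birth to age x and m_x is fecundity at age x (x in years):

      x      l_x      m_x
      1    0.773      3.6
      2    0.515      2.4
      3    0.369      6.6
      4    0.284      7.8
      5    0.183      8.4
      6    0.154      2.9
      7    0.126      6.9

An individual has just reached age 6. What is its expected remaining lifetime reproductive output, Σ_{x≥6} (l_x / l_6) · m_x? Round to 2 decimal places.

l_6 = 0.154. Conditional survival from age 6 to x is l_x / l_6.
  x=6: (0.154/0.154) × 2.9 = 2.9000
  x=7: (0.126/0.154) × 6.9 = 5.6455
Sum = 2.9000 + 5.6455 = 8.5455

8.55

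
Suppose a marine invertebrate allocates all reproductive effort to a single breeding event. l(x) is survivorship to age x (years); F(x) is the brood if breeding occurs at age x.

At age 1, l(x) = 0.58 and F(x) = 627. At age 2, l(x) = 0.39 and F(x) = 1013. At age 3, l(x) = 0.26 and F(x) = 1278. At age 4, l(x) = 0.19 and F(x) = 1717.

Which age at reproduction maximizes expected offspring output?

Expected offspring if breeding at age x = l(x) × F(x):
  age 1: 0.58 × 627 = 363.660
  age 2: 0.39 × 1013 = 395.070
  age 3: 0.26 × 1278 = 332.280
  age 4: 0.19 × 1717 = 326.230
Maximum at age 2 (395.070).

2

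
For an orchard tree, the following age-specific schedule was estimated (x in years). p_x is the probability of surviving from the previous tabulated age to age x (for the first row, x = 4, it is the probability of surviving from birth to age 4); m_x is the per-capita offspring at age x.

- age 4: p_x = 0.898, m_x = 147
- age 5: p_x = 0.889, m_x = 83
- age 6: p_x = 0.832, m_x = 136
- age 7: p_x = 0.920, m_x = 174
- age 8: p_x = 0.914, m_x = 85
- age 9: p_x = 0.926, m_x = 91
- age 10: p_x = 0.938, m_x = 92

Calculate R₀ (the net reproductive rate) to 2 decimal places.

534.09

Survivorship from birth: l_x = p_4·p_5·…·p_x.
  l_4 = 0.89800
  l_5 = 0.79832
  l_6 = 0.66420
  l_7 = 0.61107
  l_8 = 0.55852
  l_9 = 0.51719
  l_10 = 0.48512
R₀ = Σ l_x m_x:
  age 4: 0.89800 × 147 = 132.0060
  age 5: 0.79832 × 83 = 66.2606
  age 6: 0.66420 × 136 = 90.3312
  age 7: 0.61107 × 174 = 106.3262
  age 8: 0.55852 × 85 = 47.4742
  age 9: 0.51719 × 91 = 47.0643
  age 10: 0.48512 × 92 = 44.6310
R₀ = 132.0060 + 66.2606 + 90.3312 + 106.3262 + 47.4742 + 47.0643 + 44.6310 = 534.0935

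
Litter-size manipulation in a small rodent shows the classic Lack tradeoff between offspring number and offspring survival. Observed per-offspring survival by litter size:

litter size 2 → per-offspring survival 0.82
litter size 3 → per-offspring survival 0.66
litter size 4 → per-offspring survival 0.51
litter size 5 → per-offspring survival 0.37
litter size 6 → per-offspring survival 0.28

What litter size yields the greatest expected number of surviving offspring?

4

Expected surviving offspring = c × s(c):
  c=2: 2 × 0.82 = 1.640
  c=3: 3 × 0.66 = 1.980
  c=4: 4 × 0.51 = 2.040
  c=5: 5 × 0.37 = 1.850
  c=6: 6 × 0.28 = 1.680
Maximum at c = 4 (2.040 surviving offspring).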